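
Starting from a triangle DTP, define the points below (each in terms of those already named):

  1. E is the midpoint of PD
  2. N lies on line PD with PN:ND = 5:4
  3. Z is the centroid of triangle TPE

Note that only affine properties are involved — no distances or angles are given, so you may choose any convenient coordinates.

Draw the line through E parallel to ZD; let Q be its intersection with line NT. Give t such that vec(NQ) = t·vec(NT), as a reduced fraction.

Choose coordinates D = (0, 0), T = (1, 0), P = (0, 1).
1. E is the midpoint of PD ⇒ E = (0, 1/2)
2. N lies on line PD with PN:ND = 5:4 ⇒ N = (0, 4/9)
3. Z is the centroid of triangle TPE ⇒ Z = (1/3, 1/2)
through E parallel to ZD: direction (-1/3, -1/2); meets NT at Q = (-1/35, 16/35)
Q = N + t·(T−N) with t = -1/35

t = -1/35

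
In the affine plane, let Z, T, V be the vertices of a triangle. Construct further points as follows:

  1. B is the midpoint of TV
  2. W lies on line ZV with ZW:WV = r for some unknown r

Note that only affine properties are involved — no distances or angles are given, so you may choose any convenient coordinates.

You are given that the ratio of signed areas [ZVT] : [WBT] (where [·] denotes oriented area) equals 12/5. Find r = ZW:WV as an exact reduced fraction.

Set Z = (0, 0), T = (1, 0), V = (0, 1); any affine frame gives the same invariant.
1. B is the midpoint of TV ⇒ B = (1/2, 1/2)
2. With ZW:WV = r, write λ = r/(r+1) so W = Z + λ·(V−Z); W is affine-linear in λ
Every point depending on W is an affine combination of W and λ-independent points, so each such coordinate is linear in λ; the λ² term in each signed area is a multiple of (V−Z)×(V−Z) = 0, so 2·[ZVT] and 2·[WBT] are each linear in λ. Evaluating at λ=0 and λ=1:
  2·[ZVT] = -1,   2·[WBT] = 1/2·λ − 1/2
So [ZVT]:[WBT] = (-1) / (1/2·λ − 1/2). Setting this equal to 12/5:
  -1 = 12/5·(1/2·λ − 1/2)  ⇒  λ = 1/6
Then r = λ/(1−λ) = (1/6)/(5/6) = 1/5. Check: with r = 1/5, W = (0, 1/6) and [ZVT]:[WBT] = 12/5 as required.

r = 1/5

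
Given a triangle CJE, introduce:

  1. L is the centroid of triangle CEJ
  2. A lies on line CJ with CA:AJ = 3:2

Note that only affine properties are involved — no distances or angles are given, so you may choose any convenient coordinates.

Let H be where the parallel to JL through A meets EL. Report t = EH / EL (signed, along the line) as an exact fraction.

t = 7/5

Choose coordinates C = (0, 0), J = (1, 0), E = (0, 1).
1. L is the centroid of triangle CEJ ⇒ L = (1/3, 1/3)
2. A lies on line CJ with CA:AJ = 3:2 ⇒ A = (3/5, 0)
through A parallel to JL: direction (-2/3, 1/3); meets EL at H = (7/15, 1/15)
H = E + t·(L−E) with t = 7/5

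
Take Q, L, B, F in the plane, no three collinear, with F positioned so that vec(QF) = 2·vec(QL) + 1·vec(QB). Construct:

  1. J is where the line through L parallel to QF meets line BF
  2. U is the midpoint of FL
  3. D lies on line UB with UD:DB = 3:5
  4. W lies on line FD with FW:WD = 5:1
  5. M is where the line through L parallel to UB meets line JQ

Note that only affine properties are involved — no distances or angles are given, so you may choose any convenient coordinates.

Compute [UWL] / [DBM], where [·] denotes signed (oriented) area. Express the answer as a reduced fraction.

Work in coordinates with Q = (0, 0), L = (1, 0), B = (0, 1), F = (2, 1).
1. J is where the line through L parallel to QF meets line BF ⇒ J = (3, 1)
2. U is the midpoint of FL ⇒ U = (3/2, 1/2)
3. D lies on line UB with UD:DB = 3:5 ⇒ D = (15/16, 11/16)
4. W lies on line FD with FW:WD = 5:1 ⇒ W = (107/96, 71/96)
5. M is where the line through L parallel to UB meets line JQ ⇒ M = (1/2, 1/6)
2·[UWL] = 5/16, 2·[DBM] = 5/8
[UWL]:[DBM] = 5/16:5/8 = 1/2

[UWL]:[DBM] = 1/2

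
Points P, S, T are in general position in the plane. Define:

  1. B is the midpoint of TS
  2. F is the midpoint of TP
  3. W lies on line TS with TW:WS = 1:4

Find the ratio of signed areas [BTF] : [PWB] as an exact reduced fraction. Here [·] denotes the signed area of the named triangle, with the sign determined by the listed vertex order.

Set P = (0, 0), S = (1, 0), T = (0, 1); any affine frame gives the same invariant.
1. B is the midpoint of TS ⇒ B = (1/2, 1/2)
2. F is the midpoint of TP ⇒ F = (0, 1/2)
3. W lies on line TS with TW:WS = 1:4 ⇒ W = (1/5, 4/5)
2·[BTF] = 1/4, 2·[PWB] = -3/10
[BTF]:[PWB] = 1/4:-3/10 = -5/6

[BTF]:[PWB] = -5/6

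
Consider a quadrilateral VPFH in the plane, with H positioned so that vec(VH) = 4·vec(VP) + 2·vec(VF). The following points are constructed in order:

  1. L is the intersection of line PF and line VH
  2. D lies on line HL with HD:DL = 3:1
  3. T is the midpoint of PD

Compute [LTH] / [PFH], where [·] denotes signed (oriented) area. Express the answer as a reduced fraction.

[LTH]:[PFH] = -1/6

Set V = (0, 0), P = (1, 0), F = (0, 1), H = (4, 2); any affine frame gives the same invariant.
1. L is the intersection of line PF and line VH ⇒ L = (2/3, 1/3)
2. D lies on line HL with HD:DL = 3:1 ⇒ D = (3/2, 3/4)
3. T is the midpoint of PD ⇒ T = (5/4, 3/8)
2·[LTH] = 5/6, 2·[PFH] = -5
[LTH]:[PFH] = 5/6:-5 = -1/6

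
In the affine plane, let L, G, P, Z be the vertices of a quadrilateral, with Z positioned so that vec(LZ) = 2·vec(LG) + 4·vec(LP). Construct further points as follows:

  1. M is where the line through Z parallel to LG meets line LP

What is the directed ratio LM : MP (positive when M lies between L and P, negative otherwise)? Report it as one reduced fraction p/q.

LM:MP = -4/3

Set L = (0, 0), G = (1, 0), P = (0, 1), Z = (2, 4); any affine frame gives the same invariant.
1. M is where the line through Z parallel to LG meets line LP ⇒ M = (0, 4)
M = L + t·(P−L) with t = 4, so LM:MP = t:(1−t) = 4:-3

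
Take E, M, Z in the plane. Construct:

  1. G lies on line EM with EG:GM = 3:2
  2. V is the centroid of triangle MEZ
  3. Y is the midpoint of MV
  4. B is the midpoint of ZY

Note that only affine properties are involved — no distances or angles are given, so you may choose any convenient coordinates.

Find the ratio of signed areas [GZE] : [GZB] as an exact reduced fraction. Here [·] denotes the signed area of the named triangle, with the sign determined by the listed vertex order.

Choose coordinates E = (0, 0), M = (1, 0), Z = (0, 1).
1. G lies on line EM with EG:GM = 3:2 ⇒ G = (3/5, 0)
2. V is the centroid of triangle MEZ ⇒ V = (1/3, 1/3)
3. Y is the midpoint of MV ⇒ Y = (2/3, 1/6)
4. B is the midpoint of ZY ⇒ B = (1/3, 7/12)
2·[GZE] = 3/5, 2·[GZB] = -1/12
[GZE]:[GZB] = 3/5:-1/12 = -36/5

[GZE]:[GZB] = -36/5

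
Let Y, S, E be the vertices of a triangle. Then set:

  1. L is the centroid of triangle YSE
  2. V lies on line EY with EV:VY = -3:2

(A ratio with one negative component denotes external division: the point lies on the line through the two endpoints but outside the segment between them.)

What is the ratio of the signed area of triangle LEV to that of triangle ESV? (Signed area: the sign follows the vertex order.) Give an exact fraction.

[LEV]:[ESV] = -1/3

Assign Y = (0, 0), S = (1, 0), E = (0, 1) — the answer is frame-independent, so this choice is without loss of generality.
1. L is the centroid of triangle YSE ⇒ L = (1/3, 1/3)
2. V lies on line EY with EV:VY = -3:2 ⇒ V = (0, -2)
2·[LEV] = 1, 2·[ESV] = -3
[LEV]:[ESV] = 1:-3 = -1/3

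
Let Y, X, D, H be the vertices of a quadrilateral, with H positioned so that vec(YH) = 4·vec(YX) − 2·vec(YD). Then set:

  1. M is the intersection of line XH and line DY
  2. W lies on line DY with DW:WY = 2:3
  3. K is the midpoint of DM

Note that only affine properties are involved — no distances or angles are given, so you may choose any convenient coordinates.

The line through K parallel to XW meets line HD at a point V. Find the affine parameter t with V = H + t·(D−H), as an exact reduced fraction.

t = 13/18

Assign Y = (0, 0), X = (1, 0), D = (0, 1), H = (4, -2) — the answer is frame-independent, so this choice is without loss of generality.
1. M is the intersection of line XH and line DY ⇒ M = (0, 2/3)
2. W lies on line DY with DW:WY = 2:3 ⇒ W = (0, 3/5)
3. K is the midpoint of DM ⇒ K = (0, 5/6)
through K parallel to XW: direction (-1, 3/5); meets HD at V = (10/9, 1/6)
V = H + t·(D−H) with t = 13/18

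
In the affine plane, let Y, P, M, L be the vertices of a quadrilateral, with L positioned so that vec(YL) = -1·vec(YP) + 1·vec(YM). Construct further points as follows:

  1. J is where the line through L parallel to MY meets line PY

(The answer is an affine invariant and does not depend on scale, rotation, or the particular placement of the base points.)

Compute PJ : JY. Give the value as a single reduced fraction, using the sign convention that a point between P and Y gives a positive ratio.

PJ:JY = -2

Work in coordinates with Y = (0, 0), P = (1, 0), M = (0, 1), L = (-1, 1).
1. J is where the line through L parallel to MY meets line PY ⇒ J = (-1, 0)
J = P + t·(Y−P) with t = 2, so PJ:JY = t:(1−t) = 2:-1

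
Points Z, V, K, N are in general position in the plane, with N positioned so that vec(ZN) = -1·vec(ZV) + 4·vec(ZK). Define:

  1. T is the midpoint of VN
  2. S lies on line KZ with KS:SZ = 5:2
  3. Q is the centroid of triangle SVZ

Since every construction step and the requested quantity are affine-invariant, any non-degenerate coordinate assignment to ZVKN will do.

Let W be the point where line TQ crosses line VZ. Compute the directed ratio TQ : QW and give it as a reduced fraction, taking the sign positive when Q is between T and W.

Work in coordinates with Z = (0, 0), V = (1, 0), K = (0, 1), N = (-1, 4).
1. T is the midpoint of VN ⇒ T = (0, 2)
2. S lies on line KZ with KS:SZ = 5:2 ⇒ S = (0, 2/7)
3. Q is the centroid of triangle SVZ ⇒ Q = (1/3, 2/21)
line TQ meets VZ at W = (7/20, 0)
Q = T + t·(W−T) with t = 20/21, so TQ:QW = 20/21:1/21

TQ:QW = 20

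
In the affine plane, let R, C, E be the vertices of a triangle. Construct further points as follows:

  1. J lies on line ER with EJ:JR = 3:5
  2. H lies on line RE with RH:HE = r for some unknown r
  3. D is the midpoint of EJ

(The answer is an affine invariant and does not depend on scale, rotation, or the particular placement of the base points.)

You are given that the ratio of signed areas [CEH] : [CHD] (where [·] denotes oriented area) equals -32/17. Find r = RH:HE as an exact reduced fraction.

Choose coordinates R = (0, 0), C = (1, 0), E = (0, 1).
1. J lies on line ER with EJ:JR = 3:5 ⇒ J = (0, 5/8)
2. With RH:HE = r, write λ = r/(r+1) so H = R + λ·(E−R); H is affine-linear in λ
3. D is the midpoint of EJ ⇒ D = (0, 13/16)
Every point depending on H is an affine combination of H and λ-independent points, so each such coordinate is linear in λ; the λ² term in each signed area is a multiple of (E−R)×(E−R) = 0, so 2·[CEH] and 2·[CHD] are each linear in λ. Evaluating at λ=0 and λ=1:
  2·[CEH] = −λ + 1,   2·[CHD] = λ − 13/16
So [CEH]:[CHD] = (−λ + 1) / (λ − 13/16). Setting this equal to -32/17:
  −λ + 1 = -32/17·(λ − 13/16)  ⇒  λ = 3/5
Then r = λ/(1−λ) = (3/5)/(2/5) = 3/2. Check: with r = 3/2, H = (0, 3/5) and [CEH]:[CHD] = -32/17 as required.

r = 3/2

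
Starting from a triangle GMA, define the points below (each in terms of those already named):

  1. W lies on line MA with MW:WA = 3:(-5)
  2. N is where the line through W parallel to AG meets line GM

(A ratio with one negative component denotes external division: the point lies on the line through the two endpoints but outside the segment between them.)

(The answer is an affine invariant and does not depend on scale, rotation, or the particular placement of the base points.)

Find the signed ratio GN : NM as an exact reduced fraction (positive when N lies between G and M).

GN:NM = -5/3

Assign G = (0, 0), M = (1, 0), A = (0, 1) — the answer is frame-independent, so this choice is without loss of generality.
1. W lies on line MA with MW:WA = 3:(-5) ⇒ W = (5/2, -3/2)
2. N is where the line through W parallel to AG meets line GM ⇒ N = (5/2, 0)
N = G + t·(M−G) with t = 5/2, so GN:NM = t:(1−t) = 5/2:-3/2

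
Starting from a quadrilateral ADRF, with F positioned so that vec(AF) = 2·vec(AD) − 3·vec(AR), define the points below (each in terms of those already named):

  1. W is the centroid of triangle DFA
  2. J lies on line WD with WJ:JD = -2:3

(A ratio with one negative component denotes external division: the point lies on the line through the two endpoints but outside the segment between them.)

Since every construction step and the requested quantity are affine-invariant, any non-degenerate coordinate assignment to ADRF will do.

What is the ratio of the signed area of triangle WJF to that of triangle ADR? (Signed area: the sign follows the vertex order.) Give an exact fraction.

Choose coordinates A = (0, 0), D = (1, 0), R = (0, 1), F = (2, -3).
1. W is the centroid of triangle DFA ⇒ W = (1, -1)
2. J lies on line WD with WJ:JD = -2:3 ⇒ J = (1, -3)
2·[WJF] = 2, 2·[ADR] = 1
[WJF]:[ADR] = 2:1 = 2

[WJF]:[ADR] = 2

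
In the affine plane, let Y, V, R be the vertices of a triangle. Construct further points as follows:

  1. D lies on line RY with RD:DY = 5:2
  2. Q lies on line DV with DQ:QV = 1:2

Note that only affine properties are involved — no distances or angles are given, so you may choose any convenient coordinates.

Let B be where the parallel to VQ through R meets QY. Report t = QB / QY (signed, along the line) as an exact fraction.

Choose coordinates Y = (0, 0), V = (1, 0), R = (0, 1).
1. D lies on line RY with RD:DY = 5:2 ⇒ D = (0, 2/7)
2. Q lies on line DV with DQ:QV = 1:2 ⇒ Q = (1/3, 4/21)
through R parallel to VQ: direction (-2/3, 4/21); meets QY at B = (7/6, 2/3)
B = Q + t·(Y−Q) with t = -5/2

t = -5/2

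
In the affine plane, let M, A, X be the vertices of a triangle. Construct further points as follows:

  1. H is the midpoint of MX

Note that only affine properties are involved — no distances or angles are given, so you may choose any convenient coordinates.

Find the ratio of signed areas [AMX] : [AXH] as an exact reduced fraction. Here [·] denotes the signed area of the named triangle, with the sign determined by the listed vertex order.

Set M = (0, 0), A = (1, 0), X = (0, 1); any affine frame gives the same invariant.
1. H is the midpoint of MX ⇒ H = (0, 1/2)
2·[AMX] = -1, 2·[AXH] = 1/2
[AMX]:[AXH] = -1:1/2 = -2

[AMX]:[AXH] = -2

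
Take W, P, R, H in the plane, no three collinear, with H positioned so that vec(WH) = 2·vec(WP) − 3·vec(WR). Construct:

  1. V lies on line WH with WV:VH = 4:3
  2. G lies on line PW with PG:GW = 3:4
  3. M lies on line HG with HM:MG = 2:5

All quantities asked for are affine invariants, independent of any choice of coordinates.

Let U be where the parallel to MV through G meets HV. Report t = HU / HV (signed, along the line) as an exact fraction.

Assign W = (0, 0), P = (1, 0), R = (0, 1), H = (2, -3) — the answer is frame-independent, so this choice is without loss of generality.
1. V lies on line WH with WV:VH = 4:3 ⇒ V = (8/7, -12/7)
2. G lies on line PW with PG:GW = 3:4 ⇒ G = (4/7, 0)
3. M lies on line HG with HM:MG = 2:5 ⇒ M = (78/49, -15/7)
through G parallel to MV: direction (-22/49, 3/7); meets HV at U = (-1, 3/2)
U = H + t·(V−H) with t = 7/2

t = 7/2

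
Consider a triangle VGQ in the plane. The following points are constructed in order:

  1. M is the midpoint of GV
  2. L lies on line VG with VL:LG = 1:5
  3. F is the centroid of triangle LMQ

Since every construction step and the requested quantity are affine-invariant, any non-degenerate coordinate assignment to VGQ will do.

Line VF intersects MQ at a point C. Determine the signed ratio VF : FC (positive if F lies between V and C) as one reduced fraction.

VF:FC = 7/2

Assign V = (0, 0), G = (1, 0), Q = (0, 1) — the answer is frame-independent, so this choice is without loss of generality.
1. M is the midpoint of GV ⇒ M = (1/2, 0)
2. L lies on line VG with VL:LG = 1:5 ⇒ L = (1/6, 0)
3. F is the centroid of triangle LMQ ⇒ F = (2/9, 1/3)
line VF meets MQ at C = (2/7, 3/7)
F = V + t·(C−V) with t = 7/9, so VF:FC = 7/9:2/9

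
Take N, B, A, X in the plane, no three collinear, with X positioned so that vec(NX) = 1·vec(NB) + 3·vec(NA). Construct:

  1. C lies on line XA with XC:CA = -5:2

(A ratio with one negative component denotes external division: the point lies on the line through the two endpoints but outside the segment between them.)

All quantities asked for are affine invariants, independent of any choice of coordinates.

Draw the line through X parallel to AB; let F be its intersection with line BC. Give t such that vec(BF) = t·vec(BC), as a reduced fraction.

t = -3/2

Set N = (0, 0), B = (1, 0), A = (0, 1), X = (1, 3); any affine frame gives the same invariant.
1. C lies on line XA with XC:CA = -5:2 ⇒ C = (-2/3, -1/3)
through X parallel to AB: direction (1, -1); meets BC at F = (7/2, 1/2)
F = B + t·(C−B) with t = -3/2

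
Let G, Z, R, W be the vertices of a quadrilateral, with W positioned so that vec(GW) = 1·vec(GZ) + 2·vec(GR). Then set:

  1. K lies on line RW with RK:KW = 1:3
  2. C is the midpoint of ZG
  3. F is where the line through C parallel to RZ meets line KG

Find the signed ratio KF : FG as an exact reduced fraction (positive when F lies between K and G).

KF:FG = 2

Work in coordinates with G = (0, 0), Z = (1, 0), R = (0, 1), W = (1, 2).
1. K lies on line RW with RK:KW = 1:3 ⇒ K = (1/4, 5/4)
2. C is the midpoint of ZG ⇒ C = (1/2, 0)
3. F is where the line through C parallel to RZ meets line KG ⇒ F = (1/12, 5/12)
F = K + t·(G−K) with t = 2/3, so KF:FG = t:(1−t) = 2/3:1/3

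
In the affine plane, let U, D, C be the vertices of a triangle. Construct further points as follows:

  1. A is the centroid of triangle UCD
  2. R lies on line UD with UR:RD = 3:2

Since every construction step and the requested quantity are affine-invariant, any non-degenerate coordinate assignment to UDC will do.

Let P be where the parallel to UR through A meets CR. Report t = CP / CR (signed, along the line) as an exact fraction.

t = 2/3

Work in coordinates with U = (0, 0), D = (1, 0), C = (0, 1).
1. A is the centroid of triangle UCD ⇒ A = (1/3, 1/3)
2. R lies on line UD with UR:RD = 3:2 ⇒ R = (3/5, 0)
through A parallel to UR: direction (3/5, 0); meets CR at P = (2/5, 1/3)
P = C + t·(R−C) with t = 2/3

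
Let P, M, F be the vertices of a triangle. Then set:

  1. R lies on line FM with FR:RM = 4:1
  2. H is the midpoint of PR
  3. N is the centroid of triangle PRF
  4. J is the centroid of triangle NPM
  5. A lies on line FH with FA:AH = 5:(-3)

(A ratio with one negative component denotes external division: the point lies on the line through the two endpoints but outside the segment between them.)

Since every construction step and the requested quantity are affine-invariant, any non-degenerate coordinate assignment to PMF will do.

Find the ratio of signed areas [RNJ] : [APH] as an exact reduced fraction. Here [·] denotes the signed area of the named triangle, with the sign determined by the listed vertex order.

Set P = (0, 0), M = (1, 0), F = (0, 1); any affine frame gives the same invariant.
1. R lies on line FM with FR:RM = 4:1 ⇒ R = (4/5, 1/5)
2. H is the midpoint of PR ⇒ H = (2/5, 1/10)
3. N is the centroid of triangle PRF ⇒ N = (4/15, 2/5)
4. J is the centroid of triangle NPM ⇒ J = (19/45, 2/15)
5. A lies on line FH with FA:AH = 5:(-3) ⇒ A = (1, -5/4)
2·[RNJ] = 1/9, 2·[APH] = -3/5
[RNJ]:[APH] = 1/9:-3/5 = -5/27

[RNJ]:[APH] = -5/27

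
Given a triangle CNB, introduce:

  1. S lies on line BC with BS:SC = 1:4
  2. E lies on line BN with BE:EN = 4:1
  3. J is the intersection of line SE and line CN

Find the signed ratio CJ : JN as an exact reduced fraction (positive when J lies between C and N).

CJ:JN = -16

Work in coordinates with C = (0, 0), N = (1, 0), B = (0, 1).
1. S lies on line BC with BS:SC = 1:4 ⇒ S = (0, 4/5)
2. E lies on line BN with BE:EN = 4:1 ⇒ E = (4/5, 1/5)
3. J is the intersection of line SE and line CN ⇒ J = (16/15, 0)
J = C + t·(N−C) with t = 16/15, so CJ:JN = t:(1−t) = 16/15:-1/15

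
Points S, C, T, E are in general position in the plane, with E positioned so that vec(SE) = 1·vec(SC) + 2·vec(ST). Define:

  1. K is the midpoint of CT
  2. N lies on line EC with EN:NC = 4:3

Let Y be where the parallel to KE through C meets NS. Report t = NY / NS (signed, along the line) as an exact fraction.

Assign S = (0, 0), C = (1, 0), T = (0, 1), E = (1, 2) — the answer is frame-independent, so this choice is without loss of generality.
1. K is the midpoint of CT ⇒ K = (1/2, 1/2)
2. N lies on line EC with EN:NC = 4:3 ⇒ N = (1, 6/7)
through C parallel to KE: direction (1/2, 3/2); meets NS at Y = (7/5, 6/5)
Y = N + t·(S−N) with t = -2/5

t = -2/5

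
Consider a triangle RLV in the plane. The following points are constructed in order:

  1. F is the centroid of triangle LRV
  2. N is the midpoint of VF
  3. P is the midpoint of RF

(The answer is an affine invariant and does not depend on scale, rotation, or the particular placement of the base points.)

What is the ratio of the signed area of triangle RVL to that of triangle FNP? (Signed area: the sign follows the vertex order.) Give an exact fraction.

Set R = (0, 0), L = (1, 0), V = (0, 1); any affine frame gives the same invariant.
1. F is the centroid of triangle LRV ⇒ F = (1/3, 1/3)
2. N is the midpoint of VF ⇒ N = (1/6, 2/3)
3. P is the midpoint of RF ⇒ P = (1/6, 1/6)
2·[RVL] = -1, 2·[FNP] = 1/12
[RVL]:[FNP] = -1:1/12 = -12

[RVL]:[FNP] = -12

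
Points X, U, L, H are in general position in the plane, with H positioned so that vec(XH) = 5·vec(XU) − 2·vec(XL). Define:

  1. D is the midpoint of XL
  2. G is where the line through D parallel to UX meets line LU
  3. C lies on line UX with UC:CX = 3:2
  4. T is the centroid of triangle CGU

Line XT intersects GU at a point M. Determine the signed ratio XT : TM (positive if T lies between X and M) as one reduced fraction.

XT:TM = 4

Choose coordinates X = (0, 0), U = (1, 0), L = (0, 1), H = (5, -2).
1. D is the midpoint of XL ⇒ D = (0, 1/2)
2. G is where the line through D parallel to UX meets line LU ⇒ G = (1/2, 1/2)
3. C lies on line UX with UC:CX = 3:2 ⇒ C = (2/5, 0)
4. T is the centroid of triangle CGU ⇒ T = (19/30, 1/6)
line XT meets GU at M = (19/24, 5/24)
T = X + t·(M−X) with t = 4/5, so XT:TM = 4/5:1/5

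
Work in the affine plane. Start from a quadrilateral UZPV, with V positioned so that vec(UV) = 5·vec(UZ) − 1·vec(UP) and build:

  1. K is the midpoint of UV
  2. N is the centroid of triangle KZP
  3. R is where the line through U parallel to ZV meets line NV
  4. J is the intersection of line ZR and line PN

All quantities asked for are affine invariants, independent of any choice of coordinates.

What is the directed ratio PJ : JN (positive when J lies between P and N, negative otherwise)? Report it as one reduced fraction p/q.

Set U = (0, 0), Z = (1, 0), P = (0, 1), V = (5, -1); any affine frame gives the same invariant.
1. K is the midpoint of UV ⇒ K = (5/2, -1/2)
2. N is the centroid of triangle KZP ⇒ N = (7/6, 1/6)
3. R is where the line through U parallel to ZV meets line NV ⇒ R = (48/5, -12/5)
4. J is the intersection of line ZR and line PN ⇒ J = (217/131, -24/131)
J = P + t·(N−P) with t = 186/131, so PJ:JN = t:(1−t) = 186/131:-55/131

PJ:JN = -186/55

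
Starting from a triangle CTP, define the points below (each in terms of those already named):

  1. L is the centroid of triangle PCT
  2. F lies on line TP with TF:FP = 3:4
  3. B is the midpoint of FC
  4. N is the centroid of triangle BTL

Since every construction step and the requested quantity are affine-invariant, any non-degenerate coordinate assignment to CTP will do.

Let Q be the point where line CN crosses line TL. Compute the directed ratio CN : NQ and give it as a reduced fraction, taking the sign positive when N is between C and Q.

Work in coordinates with C = (0, 0), T = (1, 0), P = (0, 1).
1. L is the centroid of triangle PCT ⇒ L = (1/3, 1/3)
2. F lies on line TP with TF:FP = 3:4 ⇒ F = (4/7, 3/7)
3. B is the midpoint of FC ⇒ B = (2/7, 3/14)
4. N is the centroid of triangle BTL ⇒ N = (34/63, 23/126)
line CN meets TL at Q = (34/57, 23/114)
N = C + t·(Q−C) with t = 19/21, so CN:NQ = 19/21:2/21

CN:NQ = 19/2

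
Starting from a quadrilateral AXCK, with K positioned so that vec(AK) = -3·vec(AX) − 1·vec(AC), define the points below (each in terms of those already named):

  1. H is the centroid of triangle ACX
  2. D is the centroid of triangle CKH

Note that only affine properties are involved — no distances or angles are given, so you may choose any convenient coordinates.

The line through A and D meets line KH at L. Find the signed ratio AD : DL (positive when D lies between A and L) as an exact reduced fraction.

Work in coordinates with A = (0, 0), X = (1, 0), C = (0, 1), K = (-3, -1).
1. H is the centroid of triangle ACX ⇒ H = (1/3, 1/3)
2. D is the centroid of triangle CKH ⇒ D = (-8/9, 1/9)
line AD meets KH at L = (-8/21, 1/21)
D = A + t·(L−A) with t = 7/3, so AD:DL = 7/3:-4/3

AD:DL = -7/4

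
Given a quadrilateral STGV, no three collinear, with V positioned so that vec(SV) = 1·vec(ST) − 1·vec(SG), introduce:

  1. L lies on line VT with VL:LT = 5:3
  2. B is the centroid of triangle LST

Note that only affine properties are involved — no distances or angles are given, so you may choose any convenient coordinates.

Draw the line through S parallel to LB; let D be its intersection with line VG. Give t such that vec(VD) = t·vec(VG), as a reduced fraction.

Choose coordinates S = (0, 0), T = (1, 0), G = (0, 1), V = (1, -1).
1. L lies on line VT with VL:LT = 5:3 ⇒ L = (1, -3/8)
2. B is the centroid of triangle LST ⇒ B = (2/3, -1/8)
through S parallel to LB: direction (-1/3, 1/4); meets VG at D = (4/5, -3/5)
D = V + t·(G−V) with t = 1/5

t = 1/5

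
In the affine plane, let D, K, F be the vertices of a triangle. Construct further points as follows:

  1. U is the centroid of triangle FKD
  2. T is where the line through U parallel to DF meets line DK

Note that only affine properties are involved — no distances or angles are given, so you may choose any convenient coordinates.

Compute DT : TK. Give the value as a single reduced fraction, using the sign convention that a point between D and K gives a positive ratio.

Set D = (0, 0), K = (1, 0), F = (0, 1); any affine frame gives the same invariant.
1. U is the centroid of triangle FKD ⇒ U = (1/3, 1/3)
2. T is where the line through U parallel to DF meets line DK ⇒ T = (1/3, 0)
T = D + t·(K−D) with t = 1/3, so DT:TK = t:(1−t) = 1/3:2/3

DT:TK = 1/2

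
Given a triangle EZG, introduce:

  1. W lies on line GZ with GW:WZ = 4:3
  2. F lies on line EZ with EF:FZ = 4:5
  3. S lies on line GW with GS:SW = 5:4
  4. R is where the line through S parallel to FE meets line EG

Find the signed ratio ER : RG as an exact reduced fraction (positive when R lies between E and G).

ER:RG = 43/20

Assign E = (0, 0), Z = (1, 0), G = (0, 1) — the answer is frame-independent, so this choice is without loss of generality.
1. W lies on line GZ with GW:WZ = 4:3 ⇒ W = (4/7, 3/7)
2. F lies on line EZ with EF:FZ = 4:5 ⇒ F = (4/9, 0)
3. S lies on line GW with GS:SW = 5:4 ⇒ S = (20/63, 43/63)
4. R is where the line through S parallel to FE meets line EG ⇒ R = (0, 43/63)
R = E + t·(G−E) with t = 43/63, so ER:RG = t:(1−t) = 43/63:20/63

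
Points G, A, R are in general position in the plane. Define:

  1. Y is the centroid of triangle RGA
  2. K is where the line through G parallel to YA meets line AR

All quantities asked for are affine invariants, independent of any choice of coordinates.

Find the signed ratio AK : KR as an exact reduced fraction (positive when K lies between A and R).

AK:KR = -1/2

Work in coordinates with G = (0, 0), A = (1, 0), R = (0, 1).
1. Y is the centroid of triangle RGA ⇒ Y = (1/3, 1/3)
2. K is where the line through G parallel to YA meets line AR ⇒ K = (2, -1)
K = A + t·(R−A) with t = -1, so AK:KR = t:(1−t) = -1:2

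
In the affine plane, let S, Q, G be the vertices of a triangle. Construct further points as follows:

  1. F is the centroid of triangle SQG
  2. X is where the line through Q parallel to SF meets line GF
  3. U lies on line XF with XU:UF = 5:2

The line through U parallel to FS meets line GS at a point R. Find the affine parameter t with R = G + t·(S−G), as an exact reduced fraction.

t = 9/7

Work in coordinates with S = (0, 0), Q = (1, 0), G = (0, 1).
1. F is the centroid of triangle SQG ⇒ F = (1/3, 1/3)
2. X is where the line through Q parallel to SF meets line GF ⇒ X = (2/3, -1/3)
3. U lies on line XF with XU:UF = 5:2 ⇒ U = (3/7, 1/7)
through U parallel to FS: direction (-1/3, -1/3); meets GS at R = (0, -2/7)
R = G + t·(S−G) with t = 9/7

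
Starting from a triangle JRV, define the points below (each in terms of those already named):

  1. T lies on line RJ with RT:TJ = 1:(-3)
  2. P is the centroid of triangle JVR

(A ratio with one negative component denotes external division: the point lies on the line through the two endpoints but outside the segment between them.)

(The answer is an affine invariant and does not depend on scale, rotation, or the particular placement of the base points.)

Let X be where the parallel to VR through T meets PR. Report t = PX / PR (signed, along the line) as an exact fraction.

Set J = (0, 0), R = (1, 0), V = (0, 1); any affine frame gives the same invariant.
1. T lies on line RJ with RT:TJ = 1:(-3) ⇒ T = (3/2, 0)
2. P is the centroid of triangle JVR ⇒ P = (1/3, 1/3)
through T parallel to VR: direction (1, -1); meets PR at X = (2, -1/2)
X = P + t·(R−P) with t = 5/2

t = 5/2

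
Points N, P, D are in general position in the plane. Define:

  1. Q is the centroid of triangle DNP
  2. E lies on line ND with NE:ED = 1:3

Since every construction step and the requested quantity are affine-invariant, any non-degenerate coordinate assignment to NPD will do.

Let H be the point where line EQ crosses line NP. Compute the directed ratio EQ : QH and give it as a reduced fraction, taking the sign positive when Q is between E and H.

EQ:QH = -1/4

Assign N = (0, 0), P = (1, 0), D = (0, 1) — the answer is frame-independent, so this choice is without loss of generality.
1. Q is the centroid of triangle DNP ⇒ Q = (1/3, 1/3)
2. E lies on line ND with NE:ED = 1:3 ⇒ E = (0, 1/4)
line EQ meets NP at H = (-1, 0)
Q = E + t·(H−E) with t = -1/3, so EQ:QH = -1/3:4/3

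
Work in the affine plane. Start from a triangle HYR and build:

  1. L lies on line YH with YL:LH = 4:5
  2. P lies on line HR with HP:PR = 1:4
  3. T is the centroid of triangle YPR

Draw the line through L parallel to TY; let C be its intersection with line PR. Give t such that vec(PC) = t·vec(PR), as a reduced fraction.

Work in coordinates with H = (0, 0), Y = (1, 0), R = (0, 1).
1. L lies on line YH with YL:LH = 4:5 ⇒ L = (5/9, 0)
2. P lies on line HR with HP:PR = 1:4 ⇒ P = (0, 1/5)
3. T is the centroid of triangle YPR ⇒ T = (1/3, 2/5)
through L parallel to TY: direction (2/3, -2/5); meets PR at C = (0, 1/3)
C = P + t·(R−P) with t = 1/6

t = 1/6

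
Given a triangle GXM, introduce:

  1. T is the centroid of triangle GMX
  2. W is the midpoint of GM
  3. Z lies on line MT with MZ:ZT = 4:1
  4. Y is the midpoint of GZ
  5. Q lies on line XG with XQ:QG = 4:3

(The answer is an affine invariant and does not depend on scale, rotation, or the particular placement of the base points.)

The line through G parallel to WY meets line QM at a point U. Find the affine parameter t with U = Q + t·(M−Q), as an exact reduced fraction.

Choose coordinates G = (0, 0), X = (1, 0), M = (0, 1).
1. T is the centroid of triangle GMX ⇒ T = (1/3, 1/3)
2. W is the midpoint of GM ⇒ W = (0, 1/2)
3. Z lies on line MT with MZ:ZT = 4:1 ⇒ Z = (4/15, 7/15)
4. Y is the midpoint of GZ ⇒ Y = (2/15, 7/30)
5. Q lies on line XG with XQ:QG = 4:3 ⇒ Q = (3/7, 0)
through G parallel to WY: direction (2/15, -4/15); meets QM at U = (3, -6)
U = Q + t·(M−Q) with t = -6

t = -6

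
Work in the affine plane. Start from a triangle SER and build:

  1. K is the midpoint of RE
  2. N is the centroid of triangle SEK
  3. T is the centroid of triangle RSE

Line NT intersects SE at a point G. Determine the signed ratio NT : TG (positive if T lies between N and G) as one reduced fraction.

NT:TG = -1/2

Choose coordinates S = (0, 0), E = (1, 0), R = (0, 1).
1. K is the midpoint of RE ⇒ K = (1/2, 1/2)
2. N is the centroid of triangle SEK ⇒ N = (1/2, 1/6)
3. T is the centroid of triangle RSE ⇒ T = (1/3, 1/3)
line NT meets SE at G = (2/3, 0)
T = N + t·(G−N) with t = -1, so NT:TG = -1:2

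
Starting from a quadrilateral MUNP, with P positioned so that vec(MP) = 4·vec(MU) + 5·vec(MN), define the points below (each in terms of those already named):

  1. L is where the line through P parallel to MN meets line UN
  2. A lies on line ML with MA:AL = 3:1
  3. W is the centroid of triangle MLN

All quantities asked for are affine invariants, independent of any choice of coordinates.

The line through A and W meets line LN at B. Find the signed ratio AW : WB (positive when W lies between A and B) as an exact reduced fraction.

Choose coordinates M = (0, 0), U = (1, 0), N = (0, 1), P = (4, 5).
1. L is where the line through P parallel to MN meets line UN ⇒ L = (4, -3)
2. A lies on line ML with MA:AL = 3:1 ⇒ A = (3, -9/4)
3. W is the centroid of triangle MLN ⇒ W = (4/3, -2/3)
line AW meets LN at B = (8, -7)
W = A + t·(B−A) with t = -1/3, so AW:WB = -1/3:4/3

AW:WB = -1/4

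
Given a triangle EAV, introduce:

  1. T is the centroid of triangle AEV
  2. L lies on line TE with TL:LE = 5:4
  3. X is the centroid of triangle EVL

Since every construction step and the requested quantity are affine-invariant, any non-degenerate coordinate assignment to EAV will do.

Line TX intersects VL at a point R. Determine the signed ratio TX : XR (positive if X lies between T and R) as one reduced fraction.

Assign E = (0, 0), A = (1, 0), V = (0, 1) — the answer is frame-independent, so this choice is without loss of generality.
1. T is the centroid of triangle AEV ⇒ T = (1/3, 1/3)
2. L lies on line TE with TL:LE = 5:4 ⇒ L = (4/27, 4/27)
3. X is the centroid of triangle EVL ⇒ X = (4/81, 31/81)
line TX meets VL at R = (56/513, 191/513)
X = T + t·(R−T) with t = 19/15, so TX:XR = 19/15:-4/15

TX:XR = -19/4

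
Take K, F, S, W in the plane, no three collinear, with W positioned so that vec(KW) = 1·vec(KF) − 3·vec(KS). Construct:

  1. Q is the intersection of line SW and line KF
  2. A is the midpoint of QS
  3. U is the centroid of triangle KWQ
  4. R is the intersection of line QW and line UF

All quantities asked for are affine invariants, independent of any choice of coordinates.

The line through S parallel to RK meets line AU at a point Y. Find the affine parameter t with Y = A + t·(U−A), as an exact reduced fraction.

t = -5/18

Set K = (0, 0), F = (1, 0), S = (0, 1), W = (1, -3); any affine frame gives the same invariant.
1. Q is the intersection of line SW and line KF ⇒ Q = (1/4, 0)
2. A is the midpoint of QS ⇒ A = (1/8, 1/2)
3. U is the centroid of triangle KWQ ⇒ U = (5/12, -1)
4. R is the intersection of line QW and line UF ⇒ R = (19/40, -9/10)
through S parallel to RK: direction (-19/40, 9/10); meets AU at Y = (19/432, 11/12)
Y = A + t·(U−A) with t = -5/18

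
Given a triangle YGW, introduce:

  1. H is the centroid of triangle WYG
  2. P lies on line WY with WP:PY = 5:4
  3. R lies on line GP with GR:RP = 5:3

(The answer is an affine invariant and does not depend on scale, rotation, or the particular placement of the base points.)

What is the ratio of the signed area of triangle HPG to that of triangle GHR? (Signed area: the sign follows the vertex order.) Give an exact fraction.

Assign Y = (0, 0), G = (1, 0), W = (0, 1) — the answer is frame-independent, so this choice is without loss of generality.
1. H is the centroid of triangle WYG ⇒ H = (1/3, 1/3)
2. P lies on line WY with WP:PY = 5:4 ⇒ P = (0, 4/9)
3. R lies on line GP with GR:RP = 5:3 ⇒ R = (3/8, 5/18)
2·[HPG] = 1/27, 2·[GHR] = 5/216
[HPG]:[GHR] = 1/27:5/216 = 8/5

[HPG]:[GHR] = 8/5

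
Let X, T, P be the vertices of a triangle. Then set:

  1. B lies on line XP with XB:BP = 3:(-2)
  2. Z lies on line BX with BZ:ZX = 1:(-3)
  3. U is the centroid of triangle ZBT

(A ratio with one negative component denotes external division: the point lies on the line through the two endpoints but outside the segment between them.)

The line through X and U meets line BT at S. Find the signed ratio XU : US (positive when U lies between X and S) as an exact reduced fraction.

XU:US = -7

Work in coordinates with X = (0, 0), T = (1, 0), P = (0, 1).
1. B lies on line XP with XB:BP = 3:(-2) ⇒ B = (0, 3)
2. Z lies on line BX with BZ:ZX = 1:(-3) ⇒ Z = (0, 9/2)
3. U is the centroid of triangle ZBT ⇒ U = (1/3, 5/2)
line XU meets BT at S = (2/7, 15/7)
U = X + t·(S−X) with t = 7/6, so XU:US = 7/6:-1/6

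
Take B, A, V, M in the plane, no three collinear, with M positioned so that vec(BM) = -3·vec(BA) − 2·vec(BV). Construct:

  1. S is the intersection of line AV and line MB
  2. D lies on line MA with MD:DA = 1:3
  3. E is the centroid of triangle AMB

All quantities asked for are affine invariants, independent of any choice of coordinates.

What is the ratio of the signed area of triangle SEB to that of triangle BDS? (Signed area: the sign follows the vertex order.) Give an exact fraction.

[SEB]:[BDS] = -4/3

Work in coordinates with B = (0, 0), A = (1, 0), V = (0, 1), M = (-3, -2).
1. S is the intersection of line AV and line MB ⇒ S = (3/5, 2/5)
2. D lies on line MA with MD:DA = 1:3 ⇒ D = (-2, -3/2)
3. E is the centroid of triangle AMB ⇒ E = (-2/3, -2/3)
2·[SEB] = -2/15, 2·[BDS] = 1/10
[SEB]:[BDS] = -2/15:1/10 = -4/3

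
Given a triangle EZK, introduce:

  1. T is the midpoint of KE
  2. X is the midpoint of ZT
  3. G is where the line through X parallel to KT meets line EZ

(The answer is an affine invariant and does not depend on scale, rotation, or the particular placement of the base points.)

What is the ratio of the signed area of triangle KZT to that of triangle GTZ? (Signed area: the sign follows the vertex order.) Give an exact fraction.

Choose coordinates E = (0, 0), Z = (1, 0), K = (0, 1).
1. T is the midpoint of KE ⇒ T = (0, 1/2)
2. X is the midpoint of ZT ⇒ X = (1/2, 1/4)
3. G is where the line through X parallel to KT meets line EZ ⇒ G = (1/2, 0)
2·[KZT] = -1/2, 2·[GTZ] = -1/4
[KZT]:[GTZ] = -1/2:-1/4 = 2

[KZT]:[GTZ] = 2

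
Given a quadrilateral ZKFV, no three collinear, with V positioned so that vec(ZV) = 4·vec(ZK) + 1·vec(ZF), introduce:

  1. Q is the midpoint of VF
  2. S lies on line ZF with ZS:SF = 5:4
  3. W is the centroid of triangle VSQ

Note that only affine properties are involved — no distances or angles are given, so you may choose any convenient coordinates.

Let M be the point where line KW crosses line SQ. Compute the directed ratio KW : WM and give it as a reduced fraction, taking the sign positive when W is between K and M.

KW:WM = 17/4

Set Z = (0, 0), K = (1, 0), F = (0, 1), V = (4, 1); any affine frame gives the same invariant.
1. Q is the midpoint of VF ⇒ Q = (2, 1)
2. S lies on line ZF with ZS:SF = 5:4 ⇒ S = (0, 5/9)
3. W is the centroid of triangle VSQ ⇒ W = (2, 23/27)
line KW meets SQ at M = (38/17, 161/153)
W = K + t·(M−K) with t = 17/21, so KW:WM = 17/21:4/21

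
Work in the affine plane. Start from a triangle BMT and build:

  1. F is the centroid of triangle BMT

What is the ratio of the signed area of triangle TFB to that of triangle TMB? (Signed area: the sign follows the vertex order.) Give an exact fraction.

Set B = (0, 0), M = (1, 0), T = (0, 1); any affine frame gives the same invariant.
1. F is the centroid of triangle BMT ⇒ F = (1/3, 1/3)
2·[TFB] = -1/3, 2·[TMB] = -1
[TFB]:[TMB] = -1/3:-1 = 1/3

[TFB]:[TMB] = 1/3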